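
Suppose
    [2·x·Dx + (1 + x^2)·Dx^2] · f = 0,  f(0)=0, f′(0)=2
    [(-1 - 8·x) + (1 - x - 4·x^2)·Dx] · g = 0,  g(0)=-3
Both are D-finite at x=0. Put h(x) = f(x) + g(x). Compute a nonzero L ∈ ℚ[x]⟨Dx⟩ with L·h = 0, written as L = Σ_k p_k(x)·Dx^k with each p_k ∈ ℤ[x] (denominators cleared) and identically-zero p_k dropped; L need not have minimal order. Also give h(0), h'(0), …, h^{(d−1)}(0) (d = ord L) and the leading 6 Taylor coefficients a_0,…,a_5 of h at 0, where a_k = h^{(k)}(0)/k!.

L = (10 - 40·x - 478·x^2 - 864·x^3 - 2496·x^4 - 384·x^6)·Dx + (-28 - 246·x - 316·x^2 - 1182·x^3 - 752·x^4 - 2048·x^5 - 48·x^6 - 384·x^7)·Dx^2 + (5 + 8·x + 32·x^2 - 104·x^3 - 197·x^4 - 128·x^5 - 288·x^6 - 16·x^7 - 64·x^8)·Dx^3  (order 3).
h: a_k = -3, -1, -15, -83/3, -87, -973/5, …
ICs: h(0) = -3, h′(0) = -1, h′′(0) = -30.

f: a_k = 0, 2, 0, -2/3, 0, 2/5, …
g: a_k = -3, -3, -15, -27, -87, -195, …
Sum ⇒ L₀ = lclm(L_f,L_g) in ℚ(x)⟨Dx⟩.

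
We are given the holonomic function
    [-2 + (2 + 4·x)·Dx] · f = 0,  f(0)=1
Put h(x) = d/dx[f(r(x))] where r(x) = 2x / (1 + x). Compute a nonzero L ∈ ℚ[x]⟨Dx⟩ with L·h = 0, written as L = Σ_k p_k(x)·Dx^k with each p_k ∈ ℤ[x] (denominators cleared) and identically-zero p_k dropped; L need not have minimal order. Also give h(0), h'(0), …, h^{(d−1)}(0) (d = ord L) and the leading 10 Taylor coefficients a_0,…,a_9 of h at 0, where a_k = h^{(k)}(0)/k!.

L = (-4 - 10·x) + (-1 - 6·x - 5·x^2)·Dx  (order 1).
h: a_k = 2, -8, 30, -120, 510, -2256, 10234, -47200, 220230, -1036440, …
ICs: h(0) = 2.

f: a_k = 1, 1, -1/2, 1/2, -5/8, 7/8, -21/16, 33/16, -429/128, 715/128, …
Substitute x→r, Dx→(1/r')Dx; clear ⇒ L₀.
h₀' ⇒ L via d/dx closure of L₀.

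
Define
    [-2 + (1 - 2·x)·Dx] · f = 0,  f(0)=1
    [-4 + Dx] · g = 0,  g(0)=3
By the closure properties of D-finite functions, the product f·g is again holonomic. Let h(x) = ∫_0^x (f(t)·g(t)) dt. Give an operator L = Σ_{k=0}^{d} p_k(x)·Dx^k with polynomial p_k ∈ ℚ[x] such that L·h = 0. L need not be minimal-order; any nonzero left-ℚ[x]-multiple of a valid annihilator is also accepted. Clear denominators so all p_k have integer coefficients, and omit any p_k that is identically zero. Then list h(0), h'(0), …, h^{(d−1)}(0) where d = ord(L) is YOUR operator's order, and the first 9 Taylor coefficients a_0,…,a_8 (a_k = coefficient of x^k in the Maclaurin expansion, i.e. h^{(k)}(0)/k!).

L = (6 - 8·x)·Dx + (-1 + 2·x)·Dx^2  (order 2).
h: a_k = 0, 3, 9, 20, 38, 336/5, 1744/15, 21184/105, 2480/7, …
ICs: h(0) = 0, h′(0) = 3.

f: a_k = 1, 2, 4, 8, 16, 32, 64, 128, 256, …
g: a_k = 3, 12, 24, 32, 32, 128/5, 256/15, 1024/105, 512/105, …
f·g: L₀ = L_f ⊗_s L_g, ord ≤ 1·1.
∫: right-multiply L₀ by Dx.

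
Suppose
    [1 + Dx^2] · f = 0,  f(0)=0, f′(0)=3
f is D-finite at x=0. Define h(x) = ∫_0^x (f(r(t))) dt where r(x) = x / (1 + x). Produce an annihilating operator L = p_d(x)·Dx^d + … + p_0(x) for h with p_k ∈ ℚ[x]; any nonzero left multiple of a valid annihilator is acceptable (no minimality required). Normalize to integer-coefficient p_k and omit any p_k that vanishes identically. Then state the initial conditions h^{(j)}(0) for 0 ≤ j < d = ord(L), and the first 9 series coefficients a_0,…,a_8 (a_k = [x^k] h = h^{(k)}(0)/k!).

f: a_k = 0, 3, 0, -1/2, 0, 1/40, 0, -1/1680, 0, …
L₀ from L_f via x↦r, Dx↦r'^{-1}Dx.
∫: right-multiply L₀ by Dx.
L = Dx + (2 + 6·x + 6·x^2 + 2·x^3)·Dx^2 + (1 + 4·x + 6·x^2 + 4·x^3 + x^4)·Dx^3  (order 3).
h: a_k = 0, 0, 3/2, -1, 5/8, -3/10, 1/240, 15/56, -6931/13440, …
ICs: h(0) = 0, h′(0) = 0, h′′(0) = 3.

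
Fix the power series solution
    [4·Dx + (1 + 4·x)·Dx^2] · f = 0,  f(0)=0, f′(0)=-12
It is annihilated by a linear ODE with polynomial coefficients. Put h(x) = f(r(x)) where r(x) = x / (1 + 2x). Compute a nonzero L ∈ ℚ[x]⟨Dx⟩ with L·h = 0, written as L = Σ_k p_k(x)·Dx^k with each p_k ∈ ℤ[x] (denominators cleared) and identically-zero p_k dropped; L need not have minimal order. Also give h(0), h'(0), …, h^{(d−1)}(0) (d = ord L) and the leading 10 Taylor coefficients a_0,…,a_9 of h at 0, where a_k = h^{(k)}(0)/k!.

f: a_k = 0, -12, 24, -64, 192, -3072/5, 2048, -49152/7, 24576, -262144/3, …
L₀ from L_f via x↦r, Dx↦r'^{-1}Dx.
L = (8 + 24·x)·Dx + (1 + 8·x + 12·x^2)·Dx^2  (order 2).
h: a_k = 0, -12, 48, -208, 960, -23232/5, 23296, -839424/7, 629760, -10077184/3, …
ICs: h(0) = 0, h′(0) = -12.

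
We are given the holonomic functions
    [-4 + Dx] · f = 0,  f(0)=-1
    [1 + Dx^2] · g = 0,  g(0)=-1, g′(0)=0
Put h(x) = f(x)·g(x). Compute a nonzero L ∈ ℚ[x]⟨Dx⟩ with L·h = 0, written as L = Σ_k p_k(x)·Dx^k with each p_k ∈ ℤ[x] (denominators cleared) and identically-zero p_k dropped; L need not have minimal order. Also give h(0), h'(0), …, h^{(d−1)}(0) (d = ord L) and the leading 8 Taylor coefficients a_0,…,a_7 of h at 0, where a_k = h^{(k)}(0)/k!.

L = 17 - 8·Dx + Dx^2  (order 2).
h: a_k = 1, 4, 15/2, 26/3, 161/24, 101/30, 11/16, -727/1260, …
ICs: h(0) = 1, h′(0) = 4.

f: a_k = -1, -4, -8, -32/3, -32/3, -128/15, -256/45, -1024/315, …
g: a_k = -1, 0, 1/2, 0, -1/24, 0, 1/720, 0, …
Product ⇒ symmetric product L₀, ord ≤ 2.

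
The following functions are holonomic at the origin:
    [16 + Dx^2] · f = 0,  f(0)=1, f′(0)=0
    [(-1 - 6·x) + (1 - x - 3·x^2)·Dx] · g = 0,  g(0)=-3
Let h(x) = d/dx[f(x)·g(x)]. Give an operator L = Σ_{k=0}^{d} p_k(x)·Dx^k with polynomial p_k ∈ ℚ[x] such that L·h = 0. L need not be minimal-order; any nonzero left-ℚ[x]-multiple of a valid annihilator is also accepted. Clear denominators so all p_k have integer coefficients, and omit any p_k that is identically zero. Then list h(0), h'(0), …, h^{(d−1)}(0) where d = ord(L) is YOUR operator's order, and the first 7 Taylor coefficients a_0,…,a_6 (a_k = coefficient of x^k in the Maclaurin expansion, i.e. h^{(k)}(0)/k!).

L = (-26 - 256·x - 640·x^2 + 768·x^3 + 1152·x^4) + (-7 - 26·x + 144·x^2 + 288·x^3)·Dx + (5 - 13·x - 31·x^2 + 48·x^3 + 72·x^4)·Dx^2  (order 2).
h: a_k = -3, 24, 9, 28, 80, 1622/5, 10717/15, …
ICs: h(0) = -3, h′(0) = 24.

f: a_k = 1, 0, -8, 0, 32/3, 0, -256/45, …
g: a_k = -3, -3, -12, -21, -57, -120, -291, …
Product ⇒ symmetric product L₀, ord ≤ 2.
Differentiate: ansatz ord ≤ ord L₀ ⇒ L.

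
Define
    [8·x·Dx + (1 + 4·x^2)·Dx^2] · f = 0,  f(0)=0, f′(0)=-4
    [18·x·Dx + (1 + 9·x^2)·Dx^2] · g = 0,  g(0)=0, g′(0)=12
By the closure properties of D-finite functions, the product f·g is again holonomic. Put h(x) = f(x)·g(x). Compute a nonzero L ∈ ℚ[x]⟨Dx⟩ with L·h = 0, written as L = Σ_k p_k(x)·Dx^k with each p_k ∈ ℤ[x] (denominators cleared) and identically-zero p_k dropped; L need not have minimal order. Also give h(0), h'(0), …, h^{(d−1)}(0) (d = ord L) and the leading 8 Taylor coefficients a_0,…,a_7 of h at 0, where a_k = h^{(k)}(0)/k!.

f: a_k = 0, -4, 0, 16/3, 0, -64/5, 0, 256/7, …
g: a_k = 0, 12, 0, -36, 0, 972/5, 0, -8748/7, …
Sym-product of L_f,L_g gives L₀ (≤ ord 4).
L = (-864·x - 18720·x^3 - 82944·x^5 + 134784·x^7 + 1119744·x^9)·Dx + (-52 - 3036·x^2 - 33696·x^4 - 72576·x^6 + 471744·x^8 + 1679616·x^10)·Dx^2 + (-104·x - 2072·x^3 - 11232·x^5 + 13968·x^7 + 269568·x^9 + 559872·x^11)·Dx^3 + (-1 - 26·x^2 - 205·x^4 + 7380·x^8 + 33696·x^10 + 46656·x^12)·Dx^4  (order 4).
h: a_k = 0, 0, -48, 0, 208, 0, -5616/5, 0, …
ICs: h(0) = 0, h′(0) = 0, h′′(0) = -96, h′′′(0) = 0.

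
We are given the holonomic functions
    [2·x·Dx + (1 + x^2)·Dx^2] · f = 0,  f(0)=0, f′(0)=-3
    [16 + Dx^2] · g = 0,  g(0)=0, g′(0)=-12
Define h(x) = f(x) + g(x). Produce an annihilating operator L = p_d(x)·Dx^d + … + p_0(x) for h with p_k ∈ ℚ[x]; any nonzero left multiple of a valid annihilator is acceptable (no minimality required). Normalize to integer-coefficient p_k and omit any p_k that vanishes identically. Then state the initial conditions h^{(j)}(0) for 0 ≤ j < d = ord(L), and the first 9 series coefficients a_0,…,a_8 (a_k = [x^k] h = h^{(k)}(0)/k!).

L = (64·x + 704·x^3 + 256·x^5)·Dx + (112 + 416·x^2 + 432·x^4 + 128·x^6)·Dx^2 + (4·x + 44·x^3 + 16·x^5)·Dx^3 + (7 + 26·x^2 + 27·x^4 + 8·x^6)·Dx^4  (order 4).
h: a_k = 0, -15, 0, 33, 0, -131/5, 0, 1069/105, 0, …
ICs: h(0) = 0, h′(0) = -15, h′′(0) = 0, h′′′(0) = 198.

f: a_k = 0, -3, 0, 1, 0, -3/5, 0, 3/7, 0, …
g: a_k = 0, -12, 0, 32, 0, -128/5, 0, 1024/105, 0, …
Sum ⇒ L₀ = lclm(L_f,L_g) in ℚ(x)⟨Dx⟩.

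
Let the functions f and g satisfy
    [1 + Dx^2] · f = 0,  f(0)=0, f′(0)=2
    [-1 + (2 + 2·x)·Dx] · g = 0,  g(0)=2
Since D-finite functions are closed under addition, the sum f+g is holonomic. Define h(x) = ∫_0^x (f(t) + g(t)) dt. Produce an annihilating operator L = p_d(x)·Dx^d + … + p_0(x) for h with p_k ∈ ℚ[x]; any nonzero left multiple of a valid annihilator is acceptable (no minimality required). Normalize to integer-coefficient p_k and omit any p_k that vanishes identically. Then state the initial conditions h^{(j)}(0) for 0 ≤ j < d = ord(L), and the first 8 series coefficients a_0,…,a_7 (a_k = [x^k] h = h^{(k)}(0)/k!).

f: a_k = 0, 2, 0, -1/3, 0, 1/60, 0, -1/2520, …
g: a_k = 2, 1, -1/4, 1/8, -5/64, 7/128, -21/512, 33/1024, …
L₀ := lclm(L_f,L_g); ord L₀ ≤ 2+1.
Integrate: L := L₀·Dx.
L = (-7 - 8·x - 4·x^2)·Dx + (6 + 22·x + 24·x^2 + 8·x^3)·Dx^2 + (-7 - 8·x - 4·x^2)·Dx^3 + (6 + 22·x + 24·x^2 + 8·x^3)·Dx^4  (order 4).
h: a_k = 0, 2, 3/2, -1/12, -5/96, -1/64, 137/11520, -3/512, …
ICs: h(0) = 0, h′(0) = 2, h′′(0) = 3, h′′′(0) = -1/2.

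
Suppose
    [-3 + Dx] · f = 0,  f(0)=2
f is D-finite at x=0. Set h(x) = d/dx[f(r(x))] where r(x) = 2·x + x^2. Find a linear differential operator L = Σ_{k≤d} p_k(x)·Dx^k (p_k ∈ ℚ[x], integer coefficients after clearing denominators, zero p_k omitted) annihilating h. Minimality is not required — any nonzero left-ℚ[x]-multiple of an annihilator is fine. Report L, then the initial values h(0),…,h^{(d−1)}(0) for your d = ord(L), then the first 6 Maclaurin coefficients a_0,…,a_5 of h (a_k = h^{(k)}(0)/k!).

L = (7 + 12·x + 6·x^2) + (-1 - x)·Dx  (order 1).
h: a_k = 12, 84, 324, 900, 1998, 18738/5, …
ICs: h(0) = 12.

f: a_k = 2, 6, 9, 9, 27/4, 81/20, …
f∘r: x↦r, Dx↦Dx/r' in L_f ⇒ L₀.
Differentiate: ansatz ord ≤ ord L₀ ⇒ L.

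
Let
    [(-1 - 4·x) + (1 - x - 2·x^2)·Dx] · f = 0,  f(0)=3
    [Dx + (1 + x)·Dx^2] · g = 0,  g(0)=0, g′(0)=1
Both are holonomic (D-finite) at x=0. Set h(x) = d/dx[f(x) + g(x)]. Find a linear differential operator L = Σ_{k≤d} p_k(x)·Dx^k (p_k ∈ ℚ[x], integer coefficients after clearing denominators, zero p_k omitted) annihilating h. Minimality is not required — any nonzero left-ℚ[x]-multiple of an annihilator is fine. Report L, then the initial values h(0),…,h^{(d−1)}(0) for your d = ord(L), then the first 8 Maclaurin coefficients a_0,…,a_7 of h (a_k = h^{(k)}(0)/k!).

L = (42 + 144·x + 144·x^2 + 96·x^3) + (28 + 172·x + 312·x^2 + 328·x^3 + 160·x^4)·Dx + (-7 - 14·x + 5·x^2 + 56·x^3 + 76·x^4 + 32·x^5)·Dx^2  (order 2).
h: a_k = 4, 17, 46, 131, 316, 773, 1786, 4103, …
ICs: h(0) = 4, h′(0) = 17.

f: a_k = 3, 3, 9, 15, 33, 63, 129, 255, …
g: a_k = 0, 1, -1/2, 1/3, -1/4, 1/5, -1/6, 1/7, …
L₀ := lclm(L_f,L_g); ord L₀ ≤ 1+2.
h=h₀': d/dx-closure on L₀ ⇒ L.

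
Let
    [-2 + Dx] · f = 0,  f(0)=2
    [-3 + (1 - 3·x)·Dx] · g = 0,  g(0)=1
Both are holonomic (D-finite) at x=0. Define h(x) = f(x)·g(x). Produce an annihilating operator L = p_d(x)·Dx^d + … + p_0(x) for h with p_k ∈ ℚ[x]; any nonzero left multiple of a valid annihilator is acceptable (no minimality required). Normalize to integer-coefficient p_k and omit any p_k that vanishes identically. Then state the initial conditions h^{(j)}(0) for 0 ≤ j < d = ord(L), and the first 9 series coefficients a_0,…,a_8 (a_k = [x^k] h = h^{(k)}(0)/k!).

L = (5 - 6·x) + (-1 + 3·x)·Dx  (order 1).
h: a_k = 2, 10, 34, 314/3, 946/3, 14198/15, 25558/9, 2683606/315, 8050822/315, …
ICs: h(0) = 2.

f: a_k = 2, 4, 4, 8/3, 4/3, 8/15, 8/45, 16/315, 4/315, …
g: a_k = 1, 3, 9, 27, 81, 243, 729, 2187, 6561, …
h₀=f·g: eliminate ⇒ L₀, order ≤ 1·1.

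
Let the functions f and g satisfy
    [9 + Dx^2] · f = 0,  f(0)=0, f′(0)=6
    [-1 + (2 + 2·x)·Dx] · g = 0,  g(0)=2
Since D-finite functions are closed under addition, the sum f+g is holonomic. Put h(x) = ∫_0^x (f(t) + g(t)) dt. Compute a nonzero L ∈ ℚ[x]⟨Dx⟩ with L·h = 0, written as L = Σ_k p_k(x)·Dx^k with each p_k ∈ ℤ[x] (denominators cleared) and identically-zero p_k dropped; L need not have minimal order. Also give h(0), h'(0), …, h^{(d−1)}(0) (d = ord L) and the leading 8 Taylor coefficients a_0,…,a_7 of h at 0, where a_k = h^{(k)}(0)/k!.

f: a_k = 0, 6, 0, -9, 0, 81/20, 0, -243/280, …
g: a_k = 2, 1, -1/4, 1/8, -5/64, 7/128, -21/512, 33/1024, …
Sum ⇒ L₀ = lclm(L_f,L_g) in ℚ(x)⟨Dx⟩.
h=∫h₀ ⇒ L = L₀·Dx.
L = (-351 - 648·x - 324·x^2)·Dx + (630 + 1926·x + 1944·x^2 + 648·x^3)·Dx^2 + (-39 - 72·x - 36·x^2)·Dx^3 + (70 + 214·x + 216·x^2 + 72·x^3)·Dx^4  (order 4).
h: a_k = 0, 2, 7/2, -1/12, -71/32, -1/64, 2627/3840, -3/512, …
ICs: h(0) = 0, h′(0) = 2, h′′(0) = 7, h′′′(0) = -1/2.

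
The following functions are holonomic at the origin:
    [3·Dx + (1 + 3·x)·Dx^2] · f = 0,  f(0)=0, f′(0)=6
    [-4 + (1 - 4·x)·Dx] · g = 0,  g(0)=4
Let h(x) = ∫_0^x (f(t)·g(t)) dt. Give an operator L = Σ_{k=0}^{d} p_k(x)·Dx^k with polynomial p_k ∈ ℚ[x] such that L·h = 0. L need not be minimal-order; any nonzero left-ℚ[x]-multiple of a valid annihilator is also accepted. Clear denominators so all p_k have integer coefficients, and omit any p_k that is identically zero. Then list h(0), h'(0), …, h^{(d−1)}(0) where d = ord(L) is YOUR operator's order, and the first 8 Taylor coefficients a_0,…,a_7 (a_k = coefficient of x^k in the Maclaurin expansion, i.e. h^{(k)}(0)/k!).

f: a_k = 0, 6, -9, 18, -81/2, 486/5, -243, 4374/7, …
g: a_k = 4, 16, 64, 256, 1024, 4096, 16384, 65536, …
h₀=f·g: eliminate ⇒ L₀, order ≤ 2·1.
∫: right-multiply L₀ by Dx.
L = 12·Dx + (5 + 36·x)·Dx^2 + (-1 + x + 12·x^2)·Dx^3  (order 3).
h: a_k = 0, 0, 12, 20, 78, 1086/5, 3944/5, 12828/5, …
ICs: h(0) = 0, h′(0) = 0, h′′(0) = 24.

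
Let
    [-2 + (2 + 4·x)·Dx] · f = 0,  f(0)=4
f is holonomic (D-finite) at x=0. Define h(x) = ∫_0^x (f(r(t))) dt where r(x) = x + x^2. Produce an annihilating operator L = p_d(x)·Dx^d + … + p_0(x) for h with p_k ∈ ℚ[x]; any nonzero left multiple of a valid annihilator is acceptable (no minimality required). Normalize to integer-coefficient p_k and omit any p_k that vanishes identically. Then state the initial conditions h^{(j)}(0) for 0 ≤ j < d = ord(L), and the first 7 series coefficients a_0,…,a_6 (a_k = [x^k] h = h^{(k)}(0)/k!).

f: a_k = 4, 4, -2, 2, -5/2, 7/2, -21/4, …
L₀ from L_f via x↦r, Dx↦r'^{-1}Dx.
∫: right-multiply L₀ by Dx.
L = (-1 - 2·x)·Dx + (1 + 2·x + 2·x^2)·Dx^2  (order 2).
h: a_k = 0, 4, 2, 2/3, -1/2, 3/10, -1/12, …
ICs: h(0) = 0, h′(0) = 4.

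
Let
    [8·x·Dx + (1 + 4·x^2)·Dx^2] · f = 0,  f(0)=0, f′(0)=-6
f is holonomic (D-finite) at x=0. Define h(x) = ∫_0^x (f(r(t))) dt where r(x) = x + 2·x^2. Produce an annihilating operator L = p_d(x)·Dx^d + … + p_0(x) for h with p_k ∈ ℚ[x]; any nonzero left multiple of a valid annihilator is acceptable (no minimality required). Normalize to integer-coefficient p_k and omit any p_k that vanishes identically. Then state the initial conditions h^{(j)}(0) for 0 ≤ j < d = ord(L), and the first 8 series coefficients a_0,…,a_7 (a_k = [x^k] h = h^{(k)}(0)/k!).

L = (-4 + 8·x + 64·x^2 + 192·x^3 + 192·x^4)·Dx^2 + (1 + 4·x + 4·x^2 + 32·x^3 + 80·x^4 + 64·x^5)·Dx^3  (order 3).
h: a_k = 0, 0, -3, -4, 2, 48/5, 64/5, -128/7, …
ICs: h(0) = 0, h′(0) = 0, h′′(0) = -6.

f: a_k = 0, -6, 0, 8, 0, -96/5, 0, 384/7, …
L₀ from L_f via x↦r, Dx↦r'^{-1}Dx.
Integrate: L := L₀·Dx.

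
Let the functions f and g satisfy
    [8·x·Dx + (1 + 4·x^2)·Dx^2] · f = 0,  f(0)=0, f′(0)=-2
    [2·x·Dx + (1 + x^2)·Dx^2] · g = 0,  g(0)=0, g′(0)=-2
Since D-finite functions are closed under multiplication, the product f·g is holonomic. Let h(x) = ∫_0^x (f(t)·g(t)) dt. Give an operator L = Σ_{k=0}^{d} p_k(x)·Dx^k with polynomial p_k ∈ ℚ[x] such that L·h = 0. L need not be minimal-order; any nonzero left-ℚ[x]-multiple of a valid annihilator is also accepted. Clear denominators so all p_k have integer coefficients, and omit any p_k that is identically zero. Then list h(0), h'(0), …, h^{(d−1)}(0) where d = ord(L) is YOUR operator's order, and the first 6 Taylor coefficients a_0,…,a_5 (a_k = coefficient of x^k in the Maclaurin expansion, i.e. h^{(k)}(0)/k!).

L = (-96·x - 800·x^3 - 1024·x^5 + 640·x^7 + 1536·x^9)·Dx^2 + (-20 - 412·x^2 - 1440·x^4 - 896·x^6 + 2240·x^8 + 2304·x^10)·Dx^3 + (-40·x - 280·x^3 - 480·x^5 + 272·x^7 + 1280·x^9 + 768·x^11)·Dx^4 + (-1 - 10·x^2 - 29·x^4 + 116·x^8 + 160·x^10 + 64·x^12)·Dx^5  (order 5).
h: a_k = 0, 0, 0, 4/3, 0, -4/3, …
ICs: h(0) = 0, h′(0) = 0, h′′(0) = 0, h′′′(0) = 8, h′′′′(0) = 0.

f: a_k = 0, -2, 0, 8/3, 0, -32/5, …
g: a_k = 0, -2, 0, 2/3, 0, -2/5, …
L₀ := L_f ⊗_s L_g (sym. prod.), ord ≤ 4.
Integrate: L := L₀·Dx.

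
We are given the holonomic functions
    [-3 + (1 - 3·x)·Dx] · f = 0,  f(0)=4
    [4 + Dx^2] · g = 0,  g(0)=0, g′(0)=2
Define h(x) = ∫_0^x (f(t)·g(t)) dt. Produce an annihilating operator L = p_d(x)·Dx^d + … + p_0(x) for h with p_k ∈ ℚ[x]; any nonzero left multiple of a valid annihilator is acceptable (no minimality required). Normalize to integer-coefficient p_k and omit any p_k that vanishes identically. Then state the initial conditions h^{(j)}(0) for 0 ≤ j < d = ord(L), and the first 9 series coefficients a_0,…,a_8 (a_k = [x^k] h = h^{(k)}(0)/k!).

f: a_k = 4, 12, 36, 108, 324, 972, 2916, 8748, 26244, …
g: a_k = 0, 2, 0, -4/3, 0, 4/15, 0, -8/315, 0, …
L₀ := L_f ⊗_s L_g (sym. prod.), ord ≤ 2.
Integrate: L := L₀·Dx.
L = (-4 + 12·x)·Dx + 6·Dx^2 + (-1 + 3·x)·Dx^3  (order 3).
h: a_k = 0, 0, 4, 8, 50/3, 40, 4508/45, 1288/5, 212999/315, …
ICs: h(0) = 0, h′(0) = 0, h′′(0) = 8.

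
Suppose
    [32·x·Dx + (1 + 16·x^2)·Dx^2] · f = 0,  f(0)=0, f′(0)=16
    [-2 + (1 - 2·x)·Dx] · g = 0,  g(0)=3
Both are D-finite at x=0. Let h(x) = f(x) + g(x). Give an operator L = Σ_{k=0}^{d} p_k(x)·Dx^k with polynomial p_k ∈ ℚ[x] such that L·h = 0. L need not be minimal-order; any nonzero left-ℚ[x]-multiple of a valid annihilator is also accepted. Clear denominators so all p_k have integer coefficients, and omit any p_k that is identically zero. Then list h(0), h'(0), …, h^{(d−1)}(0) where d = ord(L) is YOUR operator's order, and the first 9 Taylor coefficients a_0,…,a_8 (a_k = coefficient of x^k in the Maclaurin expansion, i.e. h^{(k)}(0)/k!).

f: a_k = 0, 16, 0, -256/3, 0, 4096/5, 0, -65536/7, 0, …
g: a_k = 3, 6, 12, 24, 48, 96, 192, 384, 768, …
Weyl lclm of L_f,L_g ⇒ L₀ (ord ≤ 3).
L = (32 - 256·x - 1536·x^2)·Dx + (-14 + 32·x + 160·x^2 - 1536·x^3)·Dx^2 + (1 + 6·x + 96·x^3 - 256·x^4)·Dx^3  (order 3).
h: a_k = 3, 22, 12, -184/3, 48, 4576/5, 192, -62848/7, 768, …
ICs: h(0) = 3, h′(0) = 22, h′′(0) = 24.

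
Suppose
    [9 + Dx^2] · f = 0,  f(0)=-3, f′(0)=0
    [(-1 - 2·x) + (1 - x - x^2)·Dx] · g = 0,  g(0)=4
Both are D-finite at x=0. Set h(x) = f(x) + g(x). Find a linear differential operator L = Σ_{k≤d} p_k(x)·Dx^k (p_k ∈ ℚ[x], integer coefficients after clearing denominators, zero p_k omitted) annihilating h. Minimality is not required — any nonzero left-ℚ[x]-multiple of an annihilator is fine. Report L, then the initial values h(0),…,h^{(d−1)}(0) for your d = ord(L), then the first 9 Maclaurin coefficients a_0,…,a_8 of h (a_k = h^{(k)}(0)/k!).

f: a_k = -3, 0, 27/2, 0, -81/8, 0, 243/80, 0, -2187/4480, …
g: a_k = 4, 4, 8, 12, 20, 32, 52, 84, 136, …
f+g: L₀ = lclm(L_f,L_g), ord ≤ 2+1.
L = (-243 - 432·x + 81·x^2 - 216·x^3 - 405·x^4 - 162·x^5) + (117 - 225·x - 36·x^2 + 297·x^3 - 54·x^4 - 243·x^5 - 81·x^6)·Dx + (-27 - 48·x + 9·x^2 - 24·x^3 - 45·x^4 - 18·x^5)·Dx^2 + (13 - 25·x - 4·x^2 + 33·x^3 - 6·x^4 - 27·x^5 - 9·x^6)·Dx^3  (order 3).
h: a_k = 1, 4, 43/2, 12, 79/8, 32, 4403/80, 84, 607093/4480, …
ICs: h(0) = 1, h′(0) = 4, h′′(0) = 43.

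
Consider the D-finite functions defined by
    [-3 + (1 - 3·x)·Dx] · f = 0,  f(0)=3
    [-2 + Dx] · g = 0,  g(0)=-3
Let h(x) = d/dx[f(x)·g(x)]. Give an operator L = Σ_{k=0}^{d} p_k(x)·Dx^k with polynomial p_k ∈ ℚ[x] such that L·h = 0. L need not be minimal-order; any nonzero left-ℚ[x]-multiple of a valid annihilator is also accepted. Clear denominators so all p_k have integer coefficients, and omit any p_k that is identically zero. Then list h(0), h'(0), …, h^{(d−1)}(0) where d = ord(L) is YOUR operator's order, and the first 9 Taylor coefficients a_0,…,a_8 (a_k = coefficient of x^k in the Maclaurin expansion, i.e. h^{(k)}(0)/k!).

L = (34 - 60·x + 36·x^2) + (-5 + 21·x - 18·x^2)·Dx  (order 1).
h: a_k = -45, -306, -1413, -5676, -21297, -76674, -1341803/5, -32203288/35, -108686101/35, …
ICs: h(0) = -45.

f: a_k = 3, 9, 27, 81, 243, 729, 2187, 6561, 19683, …
g: a_k = -3, -6, -6, -4, -2, -4/5, -4/15, -8/105, -2/105, …
f·g: L₀ = L_f ⊗_s L_g, ord ≤ 1·1.
h=h₀': d/dx-closure on L₀ ⇒ L.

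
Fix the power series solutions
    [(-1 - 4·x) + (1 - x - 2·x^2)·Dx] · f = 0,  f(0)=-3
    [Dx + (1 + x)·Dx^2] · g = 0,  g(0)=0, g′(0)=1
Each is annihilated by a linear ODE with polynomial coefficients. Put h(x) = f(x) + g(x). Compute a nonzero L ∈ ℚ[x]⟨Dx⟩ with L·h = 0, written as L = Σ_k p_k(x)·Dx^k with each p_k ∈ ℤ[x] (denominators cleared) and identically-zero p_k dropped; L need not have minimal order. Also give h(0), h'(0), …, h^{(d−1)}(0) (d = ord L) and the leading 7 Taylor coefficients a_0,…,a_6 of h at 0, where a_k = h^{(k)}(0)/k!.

f: a_k = -3, -3, -9, -15, -33, -63, -129, …
g: a_k = 0, 1, -1/2, 1/3, -1/4, 1/5, -1/6, …
h₀=f+g: left-lcm gives L₀, ord ≤ 3.
L = (42 + 144·x + 144·x^2 + 96·x^3)·Dx + (28 + 172·x + 312·x^2 + 328·x^3 + 160·x^4)·Dx^2 + (-7 - 14·x + 5·x^2 + 56·x^3 + 76·x^4 + 32·x^5)·Dx^3  (order 3).
h: a_k = -3, -2, -19/2, -44/3, -133/4, -314/5, -775/6, …
ICs: h(0) = -3, h′(0) = -2, h′′(0) = -19.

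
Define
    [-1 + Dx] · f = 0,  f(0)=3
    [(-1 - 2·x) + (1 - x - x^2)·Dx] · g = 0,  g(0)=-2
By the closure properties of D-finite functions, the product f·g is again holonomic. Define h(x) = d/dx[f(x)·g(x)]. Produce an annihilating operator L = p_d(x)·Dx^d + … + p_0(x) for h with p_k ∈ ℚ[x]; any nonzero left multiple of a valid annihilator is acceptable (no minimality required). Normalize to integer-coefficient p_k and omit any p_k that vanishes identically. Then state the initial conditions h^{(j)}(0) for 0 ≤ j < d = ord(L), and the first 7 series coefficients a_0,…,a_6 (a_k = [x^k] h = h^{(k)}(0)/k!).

f: a_k = 3, 3, 3/2, 1/2, 1/8, 1/40, 1/240, …
g: a_k = -2, -2, -4, -6, -10, -16, -26, …
L₀ := L_f ⊗_s L_g (sym. prod.), ord ≤ 1.
Differentiate: ansatz ord ≤ ord L₀ ⇒ L.
L = (7 + 6·x - x^2 - 2·x^3 + x^4) + (-2 + x + 4·x^2 - x^4)·Dx  (order 1).
h: a_k = -12, -42, -102, -221, -893/2, -17347/20, -98221/60, …
ICs: h(0) = -12.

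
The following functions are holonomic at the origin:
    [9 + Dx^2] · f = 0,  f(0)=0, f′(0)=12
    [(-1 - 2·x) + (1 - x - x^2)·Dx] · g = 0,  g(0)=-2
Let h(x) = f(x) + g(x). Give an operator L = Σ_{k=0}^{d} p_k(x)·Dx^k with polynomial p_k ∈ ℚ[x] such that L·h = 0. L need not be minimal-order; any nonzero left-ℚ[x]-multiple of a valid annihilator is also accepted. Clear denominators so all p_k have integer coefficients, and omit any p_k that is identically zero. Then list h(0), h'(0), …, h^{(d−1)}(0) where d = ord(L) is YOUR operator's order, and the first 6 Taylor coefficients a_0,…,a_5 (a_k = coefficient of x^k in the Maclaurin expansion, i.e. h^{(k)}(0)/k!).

L = (-243 - 432·x + 81·x^2 - 216·x^3 - 405·x^4 - 162·x^5) + (117 - 225·x - 36·x^2 + 297·x^3 - 54·x^4 - 243·x^5 - 81·x^6)·Dx + (-27 - 48·x + 9·x^2 - 24·x^3 - 45·x^4 - 18·x^5)·Dx^2 + (13 - 25·x - 4·x^2 + 33·x^3 - 6·x^4 - 27·x^5 - 9·x^6)·Dx^3  (order 3).
h: a_k = -2, 10, -4, -24, -10, -79/10, …
ICs: h(0) = -2, h′(0) = 10, h′′(0) = -8.

f: a_k = 0, 12, 0, -18, 0, 81/10, …
g: a_k = -2, -2, -4, -6, -10, -16, …
Sum ⇒ L₀ = lclm(L_f,L_g) in ℚ(x)⟨Dx⟩.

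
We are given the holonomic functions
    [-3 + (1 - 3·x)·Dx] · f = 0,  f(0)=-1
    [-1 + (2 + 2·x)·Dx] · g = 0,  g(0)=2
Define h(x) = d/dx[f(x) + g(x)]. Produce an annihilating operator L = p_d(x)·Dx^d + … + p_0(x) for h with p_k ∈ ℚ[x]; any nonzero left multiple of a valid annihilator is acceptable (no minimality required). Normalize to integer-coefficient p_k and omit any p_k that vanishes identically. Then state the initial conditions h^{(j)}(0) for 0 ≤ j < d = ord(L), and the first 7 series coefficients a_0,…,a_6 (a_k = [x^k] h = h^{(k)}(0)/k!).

L = (-126 - 54·x) + (-213 - 450·x - 189·x^2)·Dx + (26 - 34·x - 114·x^2 - 54·x^3)·Dx^2  (order 2).
h: a_k = -2, -37/2, -645/8, -5189/16, -155485/128, -1119807/256, -15676185/1024, …
ICs: h(0) = -2, h′(0) = -37/2.

f: a_k = -1, -3, -9, -27, -81, -243, -729, …
g: a_k = 2, 1, -1/4, 1/8, -5/64, 7/128, -21/512, …
Weyl lclm of L_f,L_g ⇒ L₀ (ord ≤ 2).
Derive L from L₀ (diff closure).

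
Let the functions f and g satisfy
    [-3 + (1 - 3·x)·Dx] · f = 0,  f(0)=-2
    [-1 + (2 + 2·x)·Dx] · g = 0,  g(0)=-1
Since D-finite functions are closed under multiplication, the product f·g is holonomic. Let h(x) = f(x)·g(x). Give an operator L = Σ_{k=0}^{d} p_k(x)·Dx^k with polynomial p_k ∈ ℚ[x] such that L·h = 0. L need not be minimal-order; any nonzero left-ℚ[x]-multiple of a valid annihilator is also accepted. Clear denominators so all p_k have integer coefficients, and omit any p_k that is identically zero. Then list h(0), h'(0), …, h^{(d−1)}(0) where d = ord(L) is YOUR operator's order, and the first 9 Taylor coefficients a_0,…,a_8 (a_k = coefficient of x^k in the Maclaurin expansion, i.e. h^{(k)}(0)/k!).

f: a_k = -2, -6, -18, -54, -162, -486, -1458, -4374, -13122, …
g: a_k = -1, -1/2, 1/8, -1/16, 5/128, -7/256, 21/1024, -33/2048, 429/32768, …
L₀ := L_f ⊗_s L_g (sym. prod.), ord ≤ 1.
L = (7 + 3·x) + (-2 + 4·x + 6·x^2)·Dx  (order 1).
h: a_k = 2, 7, 83/4, 499/8, 11971/64, 71833/128, 861975/512, 5171883/1024, 248249955/16384, …
ICs: h(0) = 2.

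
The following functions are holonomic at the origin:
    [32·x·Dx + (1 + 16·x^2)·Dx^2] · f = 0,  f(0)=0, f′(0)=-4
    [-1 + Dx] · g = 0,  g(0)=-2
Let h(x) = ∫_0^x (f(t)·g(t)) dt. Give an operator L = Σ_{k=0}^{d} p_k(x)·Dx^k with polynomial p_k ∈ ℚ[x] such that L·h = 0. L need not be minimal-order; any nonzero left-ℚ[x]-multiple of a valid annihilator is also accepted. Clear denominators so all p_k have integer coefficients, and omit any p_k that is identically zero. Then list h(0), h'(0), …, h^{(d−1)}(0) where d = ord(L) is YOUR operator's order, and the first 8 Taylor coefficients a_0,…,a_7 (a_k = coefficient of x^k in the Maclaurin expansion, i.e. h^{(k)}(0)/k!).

f: a_k = 0, -4, 0, 64/3, 0, -1024/5, 0, 16384/7, …
g: a_k = -2, -2, -1, -1/3, -1/12, -1/60, -1/360, -1/2520, …
L₀ := L_f ⊗_s L_g (sym. prod.), ord ≤ 2.
h=∫h₀ ⇒ L = L₀·Dx.
L = (1 - 32·x + 16·x^2)·Dx + (-2 + 32·x - 32·x^2)·Dx^2 + (1 + 16·x^2)·Dx^3  (order 3).
h: a_k = 0, 0, 4, 8/3, -29/3, -124/15, 1943/30, 3623/63, …
ICs: h(0) = 0, h′(0) = 0, h′′(0) = 8.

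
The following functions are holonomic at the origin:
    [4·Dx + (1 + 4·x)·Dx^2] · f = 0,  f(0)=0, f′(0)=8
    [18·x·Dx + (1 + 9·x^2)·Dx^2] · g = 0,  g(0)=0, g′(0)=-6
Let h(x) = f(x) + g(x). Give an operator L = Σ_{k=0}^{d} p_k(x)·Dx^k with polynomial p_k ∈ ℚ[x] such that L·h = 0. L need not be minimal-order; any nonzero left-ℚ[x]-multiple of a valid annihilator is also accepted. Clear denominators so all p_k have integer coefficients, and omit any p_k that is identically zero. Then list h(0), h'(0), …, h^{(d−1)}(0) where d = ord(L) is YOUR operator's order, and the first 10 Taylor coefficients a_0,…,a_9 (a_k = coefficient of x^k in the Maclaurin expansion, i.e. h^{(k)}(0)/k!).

L = (-36 - 432·x + 972·x^2 + 1296·x^3)·Dx + (-25 - 72·x - 189·x^2 + 1944·x^3 + 2592·x^4)·Dx^2 + (-2 + x + 36·x^2 + 81·x^3 + 486·x^4 + 648·x^5)·Dx^3  (order 3).
h: a_k = 0, 2, -16, 182/3, -128, 1562/5, -4096/3, 5306, -16384, 484922/9, …
ICs: h(0) = 0, h′(0) = 2, h′′(0) = -32.

f: a_k = 0, 8, -16, 128/3, -128, 2048/5, -4096/3, 32768/7, -16384, 524288/9, …
g: a_k = 0, -6, 0, 18, 0, -486/5, 0, 4374/7, 0, -4374, …
L₀ := lclm(L_f,L_g); ord L₀ ≤ 2+2.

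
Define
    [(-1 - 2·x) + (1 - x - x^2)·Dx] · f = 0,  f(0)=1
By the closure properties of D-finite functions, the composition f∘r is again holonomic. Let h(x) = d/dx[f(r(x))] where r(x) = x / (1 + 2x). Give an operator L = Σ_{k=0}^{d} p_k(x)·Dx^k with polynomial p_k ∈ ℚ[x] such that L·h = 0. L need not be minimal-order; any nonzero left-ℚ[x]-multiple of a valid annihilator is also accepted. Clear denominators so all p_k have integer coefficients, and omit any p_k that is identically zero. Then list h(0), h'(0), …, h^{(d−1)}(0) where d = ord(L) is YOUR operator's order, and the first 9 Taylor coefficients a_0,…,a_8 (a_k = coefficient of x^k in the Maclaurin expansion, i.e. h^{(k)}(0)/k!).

L = (-6·x - 18·x^2 - 16·x^3) + (-1 - 9·x - 27·x^2 - 30·x^3 - 8·x^4)·Dx  (order 1).
h: a_k = 1, 0, -3, 12, -40, 126, -385, 1152, -3393, …
ICs: h(0) = 1.

f: a_k = 1, 1, 2, 3, 5, 8, 13, 21, 34, …
h₀=f(r): pull back L_f along r ⇒ L₀.
h=h₀': d/dx-closure on L₀ ⇒ L.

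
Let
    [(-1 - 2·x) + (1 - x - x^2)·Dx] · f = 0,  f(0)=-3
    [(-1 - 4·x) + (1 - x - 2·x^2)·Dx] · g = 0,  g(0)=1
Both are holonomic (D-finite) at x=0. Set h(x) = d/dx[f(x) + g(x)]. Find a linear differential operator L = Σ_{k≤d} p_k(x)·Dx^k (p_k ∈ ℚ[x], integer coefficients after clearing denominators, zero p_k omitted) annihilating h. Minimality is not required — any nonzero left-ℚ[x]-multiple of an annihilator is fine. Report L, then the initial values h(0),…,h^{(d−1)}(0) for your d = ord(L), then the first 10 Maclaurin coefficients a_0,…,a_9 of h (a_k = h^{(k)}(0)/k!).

f: a_k = -3, -3, -6, -9, -15, -24, -39, -63, -102, -165, …
g: a_k = 1, 1, 3, 5, 11, 21, 43, 85, 171, 341, …
h₀=f+g: left-lcm gives L₀, ord ≤ 2.
Derive L from L₀ (diff closure).
L = (-6 - 120·x - 120·x^2 - 312·x^3 - 462·x^4 - 336·x^5 + 144·x^6) + (6 + 30·x + 30·x^2 + 24·x^3 - 99·x^4 - 438·x^5 - 144·x^6 + 96·x^7)·Dx + (-1 + 2·x - 7·x^2 + 2·x^3 + 48·x^4 - 13·x^5 - 69·x^6 - 8·x^7 + 12·x^8)·Dx^2  (order 2).
h: a_k = -2, -6, -12, -16, -15, 24, 154, 552, 1584, 4160, …
ICs: h(0) = -2, h′(0) = -6.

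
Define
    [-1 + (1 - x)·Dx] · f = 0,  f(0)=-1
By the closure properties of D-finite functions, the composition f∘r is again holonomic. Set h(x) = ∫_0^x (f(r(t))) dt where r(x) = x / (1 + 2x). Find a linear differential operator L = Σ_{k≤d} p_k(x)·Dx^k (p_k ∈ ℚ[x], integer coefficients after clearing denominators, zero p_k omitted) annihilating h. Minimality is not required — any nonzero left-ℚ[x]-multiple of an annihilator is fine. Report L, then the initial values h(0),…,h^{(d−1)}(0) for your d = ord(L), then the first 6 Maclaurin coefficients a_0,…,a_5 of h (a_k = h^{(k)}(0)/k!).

L = -Dx + (1 + 3·x + 2·x^2)·Dx^2  (order 2).
h: a_k = 0, -1, -1/2, 1/3, -1/4, 1/5, …
ICs: h(0) = 0, h′(0) = -1.

f: a_k = -1, -1, -1, -1, -1, -1, …
L₀ from L_f via x↦r, Dx↦r'^{-1}Dx.
Integrate: L := L₀·Dx.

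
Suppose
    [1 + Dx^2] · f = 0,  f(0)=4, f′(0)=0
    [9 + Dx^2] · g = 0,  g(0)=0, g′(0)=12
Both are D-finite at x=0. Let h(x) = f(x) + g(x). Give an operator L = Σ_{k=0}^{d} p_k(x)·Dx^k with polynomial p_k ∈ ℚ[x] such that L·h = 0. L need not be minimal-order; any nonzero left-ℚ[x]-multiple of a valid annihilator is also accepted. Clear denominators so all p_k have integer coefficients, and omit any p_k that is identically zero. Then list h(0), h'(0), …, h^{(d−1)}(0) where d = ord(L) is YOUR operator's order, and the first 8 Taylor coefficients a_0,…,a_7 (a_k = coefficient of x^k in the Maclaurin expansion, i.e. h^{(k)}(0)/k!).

L = 9 + 10·Dx^2 + Dx^4  (order 4).
h: a_k = 4, 12, -2, -18, 1/6, 81/10, -1/180, -243/140, …
ICs: h(0) = 4, h′(0) = 12, h′′(0) = -4, h′′′(0) = -108.

f: a_k = 4, 0, -2, 0, 1/6, 0, -1/180, 0, …
g: a_k = 0, 12, 0, -18, 0, 81/10, 0, -243/140, …
Sum ⇒ L₀ = lclm(L_f,L_g) in ℚ(x)⟨Dx⟩.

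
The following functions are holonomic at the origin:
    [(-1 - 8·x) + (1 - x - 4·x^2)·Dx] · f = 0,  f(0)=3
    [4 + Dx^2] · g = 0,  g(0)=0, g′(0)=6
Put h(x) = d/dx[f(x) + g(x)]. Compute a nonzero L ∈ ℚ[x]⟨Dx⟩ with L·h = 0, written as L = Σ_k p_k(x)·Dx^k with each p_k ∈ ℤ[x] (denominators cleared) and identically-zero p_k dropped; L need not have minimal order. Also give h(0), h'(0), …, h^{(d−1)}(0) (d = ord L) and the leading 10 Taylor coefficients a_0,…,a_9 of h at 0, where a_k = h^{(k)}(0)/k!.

f: a_k = 3, 3, 15, 27, 87, 195, 543, 1323, 3495, 8787, …
g: a_k = 0, 6, 0, -4, 0, 4/5, 0, -8/105, 0, 4/945, …
Sum ⇒ L₀ = lclm(L_f,L_g) in ℚ(x)⟨Dx⟩.
Derive L from L₀ (diff closure).
L = (1472 + 8672·x + 38224·x^2 + 28480·x^3 + 58880·x^4 + 9216·x^5 + 12288·x^6) + (-116 - 892·x + 504·x^2 + 2312·x^3 + 5920·x^4 + 10368·x^5 + 3584·x^6 + 4096·x^7)·Dx + (368 + 2168·x + 9556·x^2 + 7120·x^3 + 14720·x^4 + 2304·x^5 + 3072·x^6)·Dx^2 + (-29 - 223·x + 126·x^2 + 578·x^3 + 1480·x^4 + 2592·x^5 + 896·x^6 + 1024·x^7)·Dx^3  (order 3).
h: a_k = 9, 30, 69, 348, 979, 3258, 138907/15, 27960, 8303719/105, 227670, …
ICs: h(0) = 9, h′(0) = 30, h′′(0) = 138.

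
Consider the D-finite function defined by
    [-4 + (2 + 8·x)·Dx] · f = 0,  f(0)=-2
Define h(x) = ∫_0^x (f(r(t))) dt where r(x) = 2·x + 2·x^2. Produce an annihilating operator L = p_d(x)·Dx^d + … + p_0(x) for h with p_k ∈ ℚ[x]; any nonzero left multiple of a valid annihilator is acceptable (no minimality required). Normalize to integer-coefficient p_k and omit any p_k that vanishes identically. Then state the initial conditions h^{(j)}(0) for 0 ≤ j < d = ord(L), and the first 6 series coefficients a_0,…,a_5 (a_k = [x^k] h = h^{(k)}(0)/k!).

L = (-4 - 8·x)·Dx + (1 + 8·x + 8·x^2)·Dx^2  (order 2).
h: a_k = 0, -2, -4, 8/3, -8, 144/5, …
ICs: h(0) = 0, h′(0) = -2.

f: a_k = -2, -4, 4, -8, 20, -56, …
Change of var in L_f (x↦r) gives L₀.
Integrate: L := L₀·Dx.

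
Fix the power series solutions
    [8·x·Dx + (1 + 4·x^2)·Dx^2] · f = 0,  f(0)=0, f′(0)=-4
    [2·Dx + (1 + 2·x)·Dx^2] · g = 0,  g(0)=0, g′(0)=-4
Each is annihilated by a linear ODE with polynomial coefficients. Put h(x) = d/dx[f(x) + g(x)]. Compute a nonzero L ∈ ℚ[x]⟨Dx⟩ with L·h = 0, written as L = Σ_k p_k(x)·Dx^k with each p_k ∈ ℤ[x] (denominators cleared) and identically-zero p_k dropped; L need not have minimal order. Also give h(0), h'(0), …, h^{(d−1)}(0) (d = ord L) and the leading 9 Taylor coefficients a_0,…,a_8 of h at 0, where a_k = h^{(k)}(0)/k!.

f: a_k = 0, -4, 0, 16/3, 0, -64/5, 0, 256/7, 0, …
g: a_k = 0, -4, 4, -16/3, 8, -64/5, 64/3, -256/7, 64, …
L₀ := lclm(L_f,L_g); ord L₀ ≤ 2+2.
h=h₀': d/dx-closure on L₀ ⇒ L.
L = (-8 - 48·x + 96·x^2 + 64·x^3) + (-8 - 16·x + 192·x^3 + 128·x^4)·Dx + (-1 + 2·x + 8·x^2 + 16·x^3 + 48·x^4 + 32·x^5)·Dx^2  (order 2).
h: a_k = -8, 8, 0, 32, -128, 128, 0, 512, -2048, …
ICs: h(0) = -8, h′(0) = 8.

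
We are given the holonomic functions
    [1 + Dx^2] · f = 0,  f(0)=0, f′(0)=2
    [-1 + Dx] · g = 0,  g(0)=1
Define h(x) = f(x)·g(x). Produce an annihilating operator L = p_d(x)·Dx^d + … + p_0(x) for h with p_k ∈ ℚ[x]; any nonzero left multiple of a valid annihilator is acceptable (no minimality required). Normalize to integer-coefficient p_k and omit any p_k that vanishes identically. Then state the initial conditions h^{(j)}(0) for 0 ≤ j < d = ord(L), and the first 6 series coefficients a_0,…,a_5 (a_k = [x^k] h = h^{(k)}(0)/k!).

f: a_k = 0, 2, 0, -1/3, 0, 1/60, …
g: a_k = 1, 1, 1/2, 1/6, 1/24, 1/120, …
h₀=f·g: eliminate ⇒ L₀, order ≤ 2·1.
L = 2 - 2·Dx + Dx^2  (order 2).
h: a_k = 0, 2, 2, 2/3, 0, -1/15, …
ICs: h(0) = 0, h′(0) = 2.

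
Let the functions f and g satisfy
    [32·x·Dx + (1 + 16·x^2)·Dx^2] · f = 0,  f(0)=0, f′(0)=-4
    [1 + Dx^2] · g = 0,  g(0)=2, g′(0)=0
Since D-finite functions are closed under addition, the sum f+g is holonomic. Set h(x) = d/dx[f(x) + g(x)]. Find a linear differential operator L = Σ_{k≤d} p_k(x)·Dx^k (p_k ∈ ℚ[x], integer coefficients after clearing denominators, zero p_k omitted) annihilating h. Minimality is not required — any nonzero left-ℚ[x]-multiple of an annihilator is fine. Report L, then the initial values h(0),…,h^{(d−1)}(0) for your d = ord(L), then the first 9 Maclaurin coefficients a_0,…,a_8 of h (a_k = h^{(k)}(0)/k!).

L = (-6112·x + 99328·x^3 + 8192·x^5) + (-31 + 1072·x^2 + 25344·x^4 + 4096·x^6)·Dx + (-6112·x + 99328·x^3 + 8192·x^5)·Dx^2 + (-31 + 1072·x^2 + 25344·x^4 + 4096·x^6)·Dx^3  (order 3).
h: a_k = -4, -2, 64, 1/3, -1024, -1/60, 16384, 1/2520, -262144, …
ICs: h(0) = -4, h′(0) = -2, h′′(0) = 128.

f: a_k = 0, -4, 0, 64/3, 0, -1024/5, 0, 16384/7, 0, …
g: a_k = 2, 0, -1, 0, 1/12, 0, -1/360, 0, 1/20160, …
Weyl lclm of L_f,L_g ⇒ L₀ (ord ≤ 4).
Derive L from L₀ (diff closure).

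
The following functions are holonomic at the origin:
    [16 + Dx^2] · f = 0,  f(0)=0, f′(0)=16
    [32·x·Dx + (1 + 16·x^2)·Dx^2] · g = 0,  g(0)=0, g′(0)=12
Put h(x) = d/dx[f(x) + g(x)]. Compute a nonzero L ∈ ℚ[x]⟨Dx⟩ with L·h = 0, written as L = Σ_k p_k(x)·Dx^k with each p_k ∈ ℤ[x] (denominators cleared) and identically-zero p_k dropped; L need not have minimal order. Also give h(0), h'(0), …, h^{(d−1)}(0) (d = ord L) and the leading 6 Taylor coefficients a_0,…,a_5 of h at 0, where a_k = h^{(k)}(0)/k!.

L = (-5632·x + 114688·x^3 + 131072·x^5) + (-16 + 1792·x^2 + 36864·x^4 + 65536·x^6)·Dx + (-352·x + 7168·x^3 + 8192·x^5)·Dx^2 + (-1 + 112·x^2 + 2304·x^4 + 4096·x^6)·Dx^3  (order 3).
h: a_k = 28, 0, -320, 0, 9728/3, 0, …
ICs: h(0) = 28, h′(0) = 0, h′′(0) = -640.

f: a_k = 0, 16, 0, -128/3, 0, 512/15, …
g: a_k = 0, 12, 0, -64, 0, 3072/5, …
Sum ⇒ L₀ = lclm(L_f,L_g) in ℚ(x)⟨Dx⟩.
Differentiate: ansatz ord ≤ ord L₀ ⇒ L.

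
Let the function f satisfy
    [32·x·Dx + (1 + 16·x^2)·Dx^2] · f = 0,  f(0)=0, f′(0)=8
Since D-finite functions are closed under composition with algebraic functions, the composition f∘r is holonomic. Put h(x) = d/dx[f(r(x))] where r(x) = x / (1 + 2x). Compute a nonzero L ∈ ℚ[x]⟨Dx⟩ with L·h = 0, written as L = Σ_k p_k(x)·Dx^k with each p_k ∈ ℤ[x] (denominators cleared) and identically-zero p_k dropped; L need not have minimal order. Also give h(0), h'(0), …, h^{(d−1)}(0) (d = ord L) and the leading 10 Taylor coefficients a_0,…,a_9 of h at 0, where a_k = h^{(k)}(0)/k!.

L = (4 + 40·x) + (1 + 4·x + 20·x^2)·Dx  (order 1).
h: a_k = 8, -32, -32, 768, -2432, -5632, 71168, -172032, -735232, 6381568, …
ICs: h(0) = 8.

f: a_k = 0, 8, 0, -128/3, 0, 2048/5, 0, -32768/7, 0, 524288/9, …
h₀=f(r): pull back L_f along r ⇒ L₀.
h=h₀': d/dx-closure on L₀ ⇒ L.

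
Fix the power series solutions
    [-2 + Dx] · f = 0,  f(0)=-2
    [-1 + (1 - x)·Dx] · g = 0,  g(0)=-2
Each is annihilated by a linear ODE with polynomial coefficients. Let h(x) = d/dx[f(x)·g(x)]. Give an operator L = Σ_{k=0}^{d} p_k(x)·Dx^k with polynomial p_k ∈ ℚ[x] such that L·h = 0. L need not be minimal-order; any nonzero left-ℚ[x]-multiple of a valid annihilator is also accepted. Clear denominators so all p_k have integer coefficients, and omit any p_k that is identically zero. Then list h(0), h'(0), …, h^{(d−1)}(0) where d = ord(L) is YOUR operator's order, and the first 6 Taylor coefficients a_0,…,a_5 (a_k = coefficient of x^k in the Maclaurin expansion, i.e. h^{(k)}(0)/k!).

f: a_k = -2, -4, -4, -8/3, -4/3, -8/15, …
g: a_k = -2, -2, -2, -2, -2, -2, …
h₀=f·g: eliminate ⇒ L₀, order ≤ 1·1.
h=h₀': d/dx-closure on L₀ ⇒ L.
L = (10 - 12·x + 4·x^2) + (-3 + 5·x - 2·x^2)·Dx  (order 1).
h: a_k = 12, 40, 76, 112, 436/3, 2648/15, …
ICs: h(0) = 12.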